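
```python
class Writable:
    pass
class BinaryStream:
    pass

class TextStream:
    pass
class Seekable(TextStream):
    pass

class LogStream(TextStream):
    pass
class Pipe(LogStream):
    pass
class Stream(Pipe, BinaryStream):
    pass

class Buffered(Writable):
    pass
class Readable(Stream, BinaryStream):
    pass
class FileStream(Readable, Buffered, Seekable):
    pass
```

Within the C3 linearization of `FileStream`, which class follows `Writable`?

L[FileStream] = FileStream + merge(L[Readable], L[Buffered], L[Seekable], [Readable Buffered Seekable])
  take Readable:  [Readable Stream Pipe LogStream TextStream BinaryStream object] + [Buffered Writable object] + [Seekable TextStream object] + [Readable Buffered Seekable]
  take Stream:  [Stream Pipe LogStream TextStream BinaryStream object] + [Buffered Writable object] + [Seekable TextStream object] + [Buffered Seekable]
  take Pipe:  [Pipe LogStream TextStream BinaryStream object] + [Buffered Writable object] + [Seekable TextStream object] + [Buffered Seekable]
  take LogStream:  [LogStream TextStream BinaryStream object] + [Buffered Writable object] + [Seekable TextStream object] + [Buffered Seekable]
  take Buffered:  [TextStream BinaryStream object] + [Buffered Writable object] + [Seekable TextStream object] + [Buffered Seekable]
  take Writable:  [TextStream BinaryStream object] + [Writable object] + [Seekable TextStream object] + [Seekable]
  take Seekable:  [TextStream BinaryStream object] + [object] + [Seekable TextStream object] + [Seekable]
  take TextStream:  [TextStream BinaryStream object] + [object] + [TextStream object]
  take BinaryStream:  [BinaryStream object] + [object] + [object]
  take object:  [object] + [object] + [object]
MRO: FileStream Readable Stream Pipe LogStream Buffered Writable Seekable TextStream BinaryStream object
Writable is at position 6; next is Seekable.

Seekable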